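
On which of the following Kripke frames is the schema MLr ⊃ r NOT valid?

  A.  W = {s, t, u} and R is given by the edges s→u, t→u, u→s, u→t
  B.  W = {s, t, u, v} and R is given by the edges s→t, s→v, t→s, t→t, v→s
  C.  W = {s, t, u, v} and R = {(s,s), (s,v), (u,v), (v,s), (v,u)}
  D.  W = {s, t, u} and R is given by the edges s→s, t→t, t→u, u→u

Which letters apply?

D

The schema MLr ⊃ r is the dual of axiom B; it is valid on a frame iff R is symmetric.
(A) R is symmetric (every R-edge is matched by its reverse), so the schema is valid here.
(B) R is symmetric (every R-edge is matched by its reverse), so the schema is valid here.
(C) R is symmetric (every R-edge is matched by its reverse), so the schema is valid here.
(D) R is not symmetric (t R u but not u R t), so the schema fails here.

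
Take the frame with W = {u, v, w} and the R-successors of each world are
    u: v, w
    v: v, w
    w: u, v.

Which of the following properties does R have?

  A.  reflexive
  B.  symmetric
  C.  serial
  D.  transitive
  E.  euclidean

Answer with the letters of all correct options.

(A) not reflexive: not u R u.
(B) not symmetric: u R v but not v R u.
(C) serial: every world has an R-successor.
(D) not transitive: u R w and w R u but not u R u.
(E) not euclidean: w R v and w R u but not v R u.

C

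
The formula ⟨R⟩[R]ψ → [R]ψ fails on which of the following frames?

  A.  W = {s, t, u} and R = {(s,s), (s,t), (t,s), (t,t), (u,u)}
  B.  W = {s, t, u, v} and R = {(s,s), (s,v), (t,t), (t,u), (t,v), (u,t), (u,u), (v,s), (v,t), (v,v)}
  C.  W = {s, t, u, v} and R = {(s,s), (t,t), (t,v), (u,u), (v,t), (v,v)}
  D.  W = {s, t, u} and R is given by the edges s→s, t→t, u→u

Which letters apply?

B

The schema ⟨R⟩[R]ψ → [R]ψ is the dual of axiom 5; it is valid on a frame iff R is euclidean.
(A) R is euclidean (any two R-successors of the same world are R-related), so the schema is valid here.
(B) R is not euclidean (t R u and t R v but not u R v), so the schema fails here.
(C) R is euclidean (any two R-successors of the same world are R-related), so the schema is valid here.
(D) R is euclidean (any two R-successors of the same world are R-related), so the schema is valid here.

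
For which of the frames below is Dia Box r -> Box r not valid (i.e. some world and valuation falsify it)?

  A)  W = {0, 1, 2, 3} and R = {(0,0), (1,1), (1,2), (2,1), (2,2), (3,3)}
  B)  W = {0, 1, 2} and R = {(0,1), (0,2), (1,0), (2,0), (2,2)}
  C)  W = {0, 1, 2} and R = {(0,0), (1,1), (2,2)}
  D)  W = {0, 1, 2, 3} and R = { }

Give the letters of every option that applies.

The schema Dia Box r -> Box r is the dual of axiom 5; it is valid on a frame iff R is euclidean.
(A) R is euclidean (any two R-successors of the same world are R-related), so the schema is valid here.
(B) R is not euclidean (0 R 1 and 0 R 2 but not 1 R 2), so the schema fails here.
(C) R is euclidean (any two R-successors of the same world are R-related), so the schema is valid here.
(D) R is euclidean (any two R-successors of the same world are R-related), so the schema is valid here.

B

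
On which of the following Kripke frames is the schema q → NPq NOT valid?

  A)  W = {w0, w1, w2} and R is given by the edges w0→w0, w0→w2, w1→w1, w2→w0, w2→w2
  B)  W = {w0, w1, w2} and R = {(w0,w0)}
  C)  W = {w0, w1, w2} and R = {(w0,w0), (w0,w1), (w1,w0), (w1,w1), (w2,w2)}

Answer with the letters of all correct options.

none

The schema q → NPq is axiom B; it is valid on a frame iff R is symmetric.
(A) R is symmetric (every R-edge is matched by its reverse), so the schema is valid here.
(B) R is symmetric (every R-edge is matched by its reverse), so the schema is valid here.
(C) R is symmetric (every R-edge is matched by its reverse), so the schema is valid here.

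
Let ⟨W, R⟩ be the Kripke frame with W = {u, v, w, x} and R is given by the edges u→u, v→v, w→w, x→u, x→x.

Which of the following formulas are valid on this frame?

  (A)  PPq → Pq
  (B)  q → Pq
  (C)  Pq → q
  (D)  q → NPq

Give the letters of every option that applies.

A, B

R is reflexive: each world relates to itself.
R is not symmetric: x R u but not u R x.
R is transitive: R is closed under composition.
R is not a subset of the identity: x R u with x ≠ u.
(A) PPq → Pq is the dual of axiom 4, which corresponds to transitivity. R is transitive — valid.
(B) the dual of axiom T: valid iff R is reflexive. R is reflexive — valid.
(C) Pq → q is the converse of T; it holds exactly when R ⊆ identity. Here R ⊄ identity — not valid.
(D) q → NPq (axiom B) characterises the symmetric frames. R is not symmetric — not valid.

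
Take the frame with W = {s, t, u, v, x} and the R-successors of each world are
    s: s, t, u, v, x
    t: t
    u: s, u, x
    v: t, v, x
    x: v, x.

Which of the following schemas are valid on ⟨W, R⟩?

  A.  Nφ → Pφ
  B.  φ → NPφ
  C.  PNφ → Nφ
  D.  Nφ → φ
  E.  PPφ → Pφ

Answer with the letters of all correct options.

R is reflexive: each world relates to itself.
R is not symmetric: s R t but not t R s.
R is not transitive: u R s and s R t but not u R t.
R is not euclidean: s R t and s R s but not t R s.
R is serial: every world has an R-successor.
(A) Nφ → Pφ is axiom D; it is valid on a frame exactly when R is serial. R is serial, so valid.
(B) φ → NPφ (axiom B) characterises the symmetric frames. R is not symmetric — not valid.
(C) PNφ → Nφ (the dual of axiom 5) characterises the euclidean frames. R is not euclidean — not valid.
(D) axiom T: valid iff R is reflexive. R is reflexive — valid.
(E) PPφ → Pφ (the dual of axiom 4) characterises the transitive frames. R is not transitive — not valid.

A, D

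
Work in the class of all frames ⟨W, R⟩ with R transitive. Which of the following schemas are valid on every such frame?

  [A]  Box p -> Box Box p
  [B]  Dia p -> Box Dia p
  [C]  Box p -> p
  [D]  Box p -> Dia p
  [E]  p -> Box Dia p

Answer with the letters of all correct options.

A

(A) Box p -> Box Box p (axiom 4) characterises the transitive frames. Every such R is transitive — valid.
(B) Dia p -> Box Dia p is axiom 5, which corresponds to the euclidean property. Such an R need not be euclidean — not valid.
(C) Box p -> p (axiom T) characterises the reflexive frames. Such an R need not be reflexive — not valid.
(D) Box p -> Dia p is axiom D; it is valid on a frame exactly when R is serial. Such an R need not be serial, so not valid.
(E) p -> Box Dia p is axiom B, which corresponds to symmetry. Such an R need not be symmetric — not valid.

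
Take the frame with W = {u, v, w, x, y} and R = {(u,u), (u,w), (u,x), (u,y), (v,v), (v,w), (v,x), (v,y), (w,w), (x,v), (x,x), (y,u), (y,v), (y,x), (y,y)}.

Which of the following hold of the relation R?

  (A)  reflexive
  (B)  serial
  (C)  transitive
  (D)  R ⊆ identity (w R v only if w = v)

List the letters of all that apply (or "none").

(A) reflexive: each world relates to itself.
(B) serial: every world has an R-successor.
(C) not transitive: u R x and x R v but not u R v.
(D) not ⊆ identity: u R w with u ≠ w.

A, B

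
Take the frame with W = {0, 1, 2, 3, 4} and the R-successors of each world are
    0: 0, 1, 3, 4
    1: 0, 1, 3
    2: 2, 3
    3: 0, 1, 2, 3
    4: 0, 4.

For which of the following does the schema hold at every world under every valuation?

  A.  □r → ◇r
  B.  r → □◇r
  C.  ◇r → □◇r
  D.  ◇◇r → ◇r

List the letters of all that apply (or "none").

A, B

R is symmetric: every R-edge is matched by its reverse.
R is not transitive: 0 R 3 and 3 R 2 but not 0 R 2.
R is not euclidean: 0 R 1 and 0 R 4 but not 1 R 4.
R is serial: every world has an R-successor.
(A) □r → ◇r is axiom D, which corresponds to seriality. R is serial — valid.
(B) axiom B: valid iff R is symmetric. R is symmetric — valid.
(C) axiom 5: valid iff R is euclidean. R is not euclidean — not valid.
(D) the dual of axiom 4: valid iff R is transitive. R is not transitive — not valid.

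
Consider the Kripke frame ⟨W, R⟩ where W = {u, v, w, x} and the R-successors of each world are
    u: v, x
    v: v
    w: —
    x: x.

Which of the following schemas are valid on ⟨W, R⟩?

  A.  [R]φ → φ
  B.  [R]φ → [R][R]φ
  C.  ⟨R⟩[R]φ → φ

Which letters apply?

R is not reflexive: not u R u.
R is not symmetric: u R v but not v R u.
R is transitive: R is closed under composition.
(A) [R]φ → φ is axiom T, which corresponds to reflexivity. R is not reflexive — not valid.
(B) [R]φ → [R][R]φ is axiom 4; it is valid on a frame exactly when R is transitive. R is transitive, so valid.
(C) ⟨R⟩[R]φ → φ (the dual of axiom B) characterises the symmetric frames. R is not symmetric — not valid.

B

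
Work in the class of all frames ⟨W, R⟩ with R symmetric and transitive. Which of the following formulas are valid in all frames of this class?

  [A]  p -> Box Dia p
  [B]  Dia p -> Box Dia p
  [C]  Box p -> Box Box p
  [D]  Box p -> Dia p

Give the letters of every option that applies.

A symmetric transitive relation is euclidean (uRv and uRw give vRu by symmetry, then vRw by transitivity).
(A) p -> Box Dia p (axiom B) characterises the symmetric frames. Every such R is symmetric — valid.
(B) Dia p -> Box Dia p (axiom 5) characterises the euclidean frames. Every such R is euclidean — valid.
(C) Box p -> Box Box p (axiom 4) characterises the transitive frames. Every such R is transitive — valid.
(D) Box p -> Dia p (axiom D) characterises the serial frames. Such an R need not be serial — not valid.

A, B, C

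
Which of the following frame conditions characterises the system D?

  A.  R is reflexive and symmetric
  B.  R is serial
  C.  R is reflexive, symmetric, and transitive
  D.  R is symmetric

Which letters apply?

(A) this class determines B (= KTB), not D.
(B) D is sound and complete for exactly this class.
(C) this class determines S5, not D.
(D) this class determines KB, not D.

B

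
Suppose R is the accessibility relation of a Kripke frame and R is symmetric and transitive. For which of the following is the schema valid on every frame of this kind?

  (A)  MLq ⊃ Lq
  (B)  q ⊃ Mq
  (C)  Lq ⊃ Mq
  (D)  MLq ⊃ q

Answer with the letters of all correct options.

A, D

A symmetric transitive relation is euclidean (uRv and uRw give vRu by symmetry, then vRw by transitivity).
(A) the dual of axiom 5: valid iff R is euclidean. Every such R is euclidean — valid.
(B) q ⊃ Mq is the dual of axiom T, which corresponds to reflexivity. Such an R need not be reflexive — not valid.
(C) axiom D: valid iff R is serial. Such an R need not be serial — not valid.
(D) the dual of axiom B: valid iff R is symmetric. Every such R is symmetric — valid.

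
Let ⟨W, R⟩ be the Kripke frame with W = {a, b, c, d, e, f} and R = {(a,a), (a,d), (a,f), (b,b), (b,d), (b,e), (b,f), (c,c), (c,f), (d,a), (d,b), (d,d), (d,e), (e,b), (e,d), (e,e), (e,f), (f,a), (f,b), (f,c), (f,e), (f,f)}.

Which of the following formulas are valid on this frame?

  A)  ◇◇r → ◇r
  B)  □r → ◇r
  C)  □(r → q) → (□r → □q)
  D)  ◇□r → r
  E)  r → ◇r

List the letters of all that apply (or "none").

R is reflexive: each world relates to itself.
R is symmetric: every R-edge is matched by its reverse.
R is not transitive: a R d and d R b but not a R b.
R is serial: every world has an R-successor.
(A) ◇◇r → ◇r is the dual of axiom 4, which corresponds to transitivity. R is not transitive — not valid.
(B) □r → ◇r is axiom D, which corresponds to seriality. R is serial — valid.
(C) this is just K, valid on every normal frame.
(D) ◇□r → r (the dual of axiom B) characterises the symmetric frames. R is symmetric — valid.
(E) r → ◇r is the dual of axiom T; it is valid on a frame exactly when R is reflexive. R is reflexive, so valid.

B, C, D, E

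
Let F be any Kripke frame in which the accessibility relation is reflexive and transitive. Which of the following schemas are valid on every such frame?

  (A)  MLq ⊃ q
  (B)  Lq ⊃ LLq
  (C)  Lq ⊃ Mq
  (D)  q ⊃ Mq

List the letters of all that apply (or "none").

B, C, D

Reflexive relations are serial.
(A) the dual of axiom B: valid iff R is symmetric. Such an R need not be symmetric — not valid.
(B) Lq ⊃ LLq is axiom 4, which corresponds to transitivity. Every such R is transitive — valid.
(C) Lq ⊃ Mq is axiom D, which corresponds to seriality. Every such R is serial — valid.
(D) the dual of axiom T: valid iff R is reflexive. Every such R is reflexive — valid.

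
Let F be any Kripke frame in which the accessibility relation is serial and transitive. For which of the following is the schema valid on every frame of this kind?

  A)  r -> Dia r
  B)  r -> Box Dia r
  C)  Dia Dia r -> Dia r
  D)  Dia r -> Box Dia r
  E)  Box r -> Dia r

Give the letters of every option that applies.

C, E

(A) r -> Dia r is the dual of axiom T, which corresponds to reflexivity. Such an R need not be reflexive — not valid.
(B) r -> Box Dia r (axiom B) characterises the symmetric frames. Such an R need not be symmetric — not valid.
(C) the dual of axiom 4: valid iff R is transitive. Every such R is transitive — valid.
(D) Dia r -> Box Dia r (axiom 5) characterises the euclidean frames. Such an R need not be euclidean — not valid.
(E) Box r -> Dia r (axiom D) characterises the serial frames. Every such R is serial — valid.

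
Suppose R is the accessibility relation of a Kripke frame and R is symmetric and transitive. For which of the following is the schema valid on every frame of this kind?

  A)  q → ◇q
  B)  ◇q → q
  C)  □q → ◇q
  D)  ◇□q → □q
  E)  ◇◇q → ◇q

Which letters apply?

A symmetric transitive relation is euclidean (uRv and uRw give vRu by symmetry, then vRw by transitivity).
(A) q → ◇q is the dual of axiom T, which corresponds to reflexivity. Such an R need not be reflexive — not valid.
(B) ◇q → q is the converse of T; it holds exactly when R ⊆ identity. Such an R need not be a subset of the identity — not valid.
(C) □q → ◇q is axiom D, which corresponds to seriality. Such an R need not be serial — not valid.
(D) ◇□q → □q (the dual of axiom 5) characterises the euclidean frames. Every such R is euclidean — valid.
(E) ◇◇q → ◇q is the dual of axiom 4, which corresponds to transitivity. Every such R is transitive — valid.

D, E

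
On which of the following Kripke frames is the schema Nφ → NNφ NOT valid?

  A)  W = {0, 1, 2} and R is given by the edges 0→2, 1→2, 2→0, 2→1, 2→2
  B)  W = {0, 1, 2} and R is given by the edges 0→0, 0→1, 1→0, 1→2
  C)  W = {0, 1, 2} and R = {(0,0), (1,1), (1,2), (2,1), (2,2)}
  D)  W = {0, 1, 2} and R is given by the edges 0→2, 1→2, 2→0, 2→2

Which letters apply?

The schema Nφ → NNφ is axiom 4; it is valid on a frame iff R is transitive.
(A) R is not transitive (0 R 2 and 2 R 0 but not 0 R 0), so the schema fails here.
(B) R is not transitive (0 R 1 and 1 R 2 but not 0 R 2), so the schema fails here.
(C) R is transitive (R is closed under composition), so the schema is valid here.
(D) R is not transitive (0 R 2 and 2 R 0 but not 0 R 0), so the schema fails here.

A, B, D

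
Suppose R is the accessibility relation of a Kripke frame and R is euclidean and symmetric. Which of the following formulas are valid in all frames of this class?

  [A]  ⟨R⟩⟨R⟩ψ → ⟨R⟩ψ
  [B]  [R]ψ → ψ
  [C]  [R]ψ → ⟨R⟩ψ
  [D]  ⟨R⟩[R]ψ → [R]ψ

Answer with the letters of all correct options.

A symmetric euclidean relation is transitive (uRv and vRw give vRu by symmetry, then uRw by the euclidean condition, applied at v).
(A) ⟨R⟩⟨R⟩ψ → ⟨R⟩ψ is the dual of axiom 4; it is valid on a frame exactly when R is transitive. Every such R is transitive, so valid.
(B) [R]ψ → ψ (axiom T) characterises the reflexive frames. Such an R need not be reflexive — not valid.
(C) [R]ψ → ⟨R⟩ψ is axiom D, which corresponds to seriality. Such an R need not be serial — not valid.
(D) the dual of axiom 5: valid iff R is euclidean. Every such R is euclidean — valid.

A, D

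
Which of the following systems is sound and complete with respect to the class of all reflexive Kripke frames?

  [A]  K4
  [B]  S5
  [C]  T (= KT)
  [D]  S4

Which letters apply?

(A) K4 is determined by the class of transitive frames.
(B) S5 is determined by the class of reflexive, symmetric, and transitive frames.
(C) T (= KT) is determined by exactly this class.
(D) S4 is determined by the class of reflexive and transitive frames.

C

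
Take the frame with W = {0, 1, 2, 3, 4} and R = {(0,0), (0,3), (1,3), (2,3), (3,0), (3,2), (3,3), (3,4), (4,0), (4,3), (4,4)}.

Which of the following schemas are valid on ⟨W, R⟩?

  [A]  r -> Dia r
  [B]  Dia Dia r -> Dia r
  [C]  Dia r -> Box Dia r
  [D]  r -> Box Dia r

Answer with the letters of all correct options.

R is not reflexive: not 1 R 1.
R is not symmetric: 1 R 3 but not 3 R 1.
R is not transitive: 0 R 3 and 3 R 2 but not 0 R 2.
R is not euclidean: 3 R 0 and 3 R 2 but not 0 R 2.
(A) r -> Dia r is the dual of axiom T, which corresponds to reflexivity. R is not reflexive — not valid.
(B) Dia Dia r -> Dia r is the dual of axiom 4; it is valid on a frame exactly when R is transitive. R is not transitive, so not valid.
(C) Dia r -> Box Dia r is axiom 5, which corresponds to the euclidean property. R is not euclidean — not valid.
(D) r -> Box Dia r is axiom B, which corresponds to symmetry. R is not symmetric — not valid.

none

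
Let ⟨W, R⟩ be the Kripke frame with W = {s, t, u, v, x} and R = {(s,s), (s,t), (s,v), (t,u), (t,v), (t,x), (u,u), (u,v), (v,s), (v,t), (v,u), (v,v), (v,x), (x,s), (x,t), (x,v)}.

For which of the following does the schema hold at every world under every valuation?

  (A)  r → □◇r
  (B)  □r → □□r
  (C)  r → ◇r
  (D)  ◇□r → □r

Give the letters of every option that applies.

R is not reflexive: not t R t.
R is not symmetric: s R t but not t R s.
R is not transitive: s R t and t R u but not s R u.
R is not euclidean: s R t and s R s but not t R s.
(A) axiom B: valid iff R is symmetric. R is not symmetric — not valid.
(B) □r → □□r is axiom 4; it is valid on a frame exactly when R is transitive. R is not transitive, so not valid.
(C) the dual of axiom T: valid iff R is reflexive. R is not reflexive — not valid.
(D) the dual of axiom 5: valid iff R is euclidean. R is not euclidean — not valid.

none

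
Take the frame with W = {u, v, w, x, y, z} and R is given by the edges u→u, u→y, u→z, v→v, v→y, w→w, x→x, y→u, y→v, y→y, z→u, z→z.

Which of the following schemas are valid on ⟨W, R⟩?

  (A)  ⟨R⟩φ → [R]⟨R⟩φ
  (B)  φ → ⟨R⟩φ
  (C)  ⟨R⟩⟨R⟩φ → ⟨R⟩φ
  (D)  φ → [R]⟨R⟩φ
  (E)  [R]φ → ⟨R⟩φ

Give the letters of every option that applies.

B, D, E

R is reflexive: each world relates to itself.
R is symmetric: every R-edge is matched by its reverse.
R is not transitive: u R y and y R v but not u R v.
R is not euclidean: u R y and u R z but not y R z.
R is serial: every world has an R-successor.
(A) ⟨R⟩φ → [R]⟨R⟩φ is axiom 5, which corresponds to the euclidean property. R is not euclidean — not valid.
(B) φ → ⟨R⟩φ (the dual of axiom T) characterises the reflexive frames. R is reflexive — valid.
(C) ⟨R⟩⟨R⟩φ → ⟨R⟩φ is the dual of axiom 4; it is valid on a frame exactly when R is transitive. R is not transitive, so not valid.
(D) φ → [R]⟨R⟩φ is axiom B, which corresponds to symmetry. R is symmetric — valid.
(E) [R]φ → ⟨R⟩φ is axiom D; it is valid on a frame exactly when R is serial. R is serial, so valid.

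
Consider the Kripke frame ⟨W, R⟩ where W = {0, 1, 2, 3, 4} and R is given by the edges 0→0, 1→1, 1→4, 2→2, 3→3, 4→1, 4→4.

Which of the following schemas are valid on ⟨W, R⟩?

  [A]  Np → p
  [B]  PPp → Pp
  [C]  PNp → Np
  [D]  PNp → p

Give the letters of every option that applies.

R is reflexive: each world relates to itself.
R is symmetric: every R-edge is matched by its reverse.
R is transitive: R is closed under composition.
R is euclidean: any two R-successors of the same world are R-related.
(A) Np → p is axiom T; it is valid on a frame exactly when R is reflexive. R is reflexive, so valid.
(B) PPp → Pp (the dual of axiom 4) characterises the transitive frames. R is transitive — valid.
(C) PNp → Np (the dual of axiom 5) characterises the euclidean frames. R is euclidean — valid.
(D) PNp → p is the dual of axiom B; it is valid on a frame exactly when R is symmetric. R is symmetric, so valid.

A, B, C, D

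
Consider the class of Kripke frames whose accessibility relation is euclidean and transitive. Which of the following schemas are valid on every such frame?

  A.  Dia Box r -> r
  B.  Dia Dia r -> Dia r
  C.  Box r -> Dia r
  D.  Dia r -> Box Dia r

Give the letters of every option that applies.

(A) Dia Box r -> r is the dual of axiom B, which corresponds to symmetry. Such an R need not be symmetric — not valid.
(B) Dia Dia r -> Dia r is the dual of axiom 4, which corresponds to transitivity. Every such R is transitive — valid.
(C) Box r -> Dia r (axiom D) characterises the serial frames. Such an R need not be serial — not valid.
(D) Dia r -> Box Dia r is axiom 5, which corresponds to the euclidean property. Every such R is euclidean — valid.

B, D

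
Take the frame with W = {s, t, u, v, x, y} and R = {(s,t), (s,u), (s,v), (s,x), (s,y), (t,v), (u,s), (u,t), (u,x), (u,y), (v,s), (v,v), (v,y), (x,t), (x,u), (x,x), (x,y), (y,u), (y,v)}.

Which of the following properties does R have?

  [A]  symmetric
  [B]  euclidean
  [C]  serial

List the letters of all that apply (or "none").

C

(A) not symmetric: s R t but not t R s.
(B) not euclidean: s R t and s R u but not t R u.
(C) serial: every world has an R-successor.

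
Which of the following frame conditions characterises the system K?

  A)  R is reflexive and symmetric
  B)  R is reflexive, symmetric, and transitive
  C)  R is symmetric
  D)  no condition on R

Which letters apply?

D

(A) this class determines B (= KTB), not K.
(B) this class determines S5, not K.
(C) this class determines KB, not K.
(D) K is sound and complete for exactly this class.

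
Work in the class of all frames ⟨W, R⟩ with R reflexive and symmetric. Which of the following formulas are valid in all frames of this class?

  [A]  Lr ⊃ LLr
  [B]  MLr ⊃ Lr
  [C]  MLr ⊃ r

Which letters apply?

Reflexive relations are serial.
(A) Lr ⊃ LLr (axiom 4) characterises the transitive frames. Such an R need not be transitive — not valid.
(B) MLr ⊃ Lr is the dual of axiom 5; it is valid on a frame exactly when R is euclidean. Such an R need not be euclidean, so not valid.
(C) MLr ⊃ r (the dual of axiom B) characterises the symmetric frames. Every such R is symmetric — valid.

C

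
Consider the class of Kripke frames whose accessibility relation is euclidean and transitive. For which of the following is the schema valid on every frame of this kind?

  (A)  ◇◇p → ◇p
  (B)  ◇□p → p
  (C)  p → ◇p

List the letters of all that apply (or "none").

(A) the dual of axiom 4: valid iff R is transitive. Every such R is transitive — valid.
(B) the dual of axiom B: valid iff R is symmetric. Such an R need not be symmetric — not valid.
(C) p → ◇p is the dual of axiom T, which corresponds to reflexivity. Such an R need not be reflexive — not valid.

A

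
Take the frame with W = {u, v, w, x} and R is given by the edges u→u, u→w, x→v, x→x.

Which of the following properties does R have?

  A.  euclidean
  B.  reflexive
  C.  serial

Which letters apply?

none

(A) not euclidean: u R w and u R u but not w R u.
(B) not reflexive: not v R v.
(C) not serial: v has no R-successor.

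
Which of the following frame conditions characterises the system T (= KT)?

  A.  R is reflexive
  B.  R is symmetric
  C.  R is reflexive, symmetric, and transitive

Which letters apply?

A

(A) T (= KT) is sound and complete for exactly this class.
(B) this class determines KB, not T (= KT).
(C) this class determines S5, not T (= KT).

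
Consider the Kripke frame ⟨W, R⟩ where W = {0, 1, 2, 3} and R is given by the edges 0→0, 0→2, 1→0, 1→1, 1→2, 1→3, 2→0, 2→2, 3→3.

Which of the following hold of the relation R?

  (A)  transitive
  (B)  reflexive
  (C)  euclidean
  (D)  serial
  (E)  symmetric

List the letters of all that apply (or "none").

A, B, D

(A) transitive: R is closed under composition.
(B) reflexive: each world relates to itself.
(C) not euclidean: 1 R 0 and 1 R 1 but not 0 R 1.
(D) serial: every world has an R-successor.
(E) not symmetric: 1 R 0 but not 0 R 1.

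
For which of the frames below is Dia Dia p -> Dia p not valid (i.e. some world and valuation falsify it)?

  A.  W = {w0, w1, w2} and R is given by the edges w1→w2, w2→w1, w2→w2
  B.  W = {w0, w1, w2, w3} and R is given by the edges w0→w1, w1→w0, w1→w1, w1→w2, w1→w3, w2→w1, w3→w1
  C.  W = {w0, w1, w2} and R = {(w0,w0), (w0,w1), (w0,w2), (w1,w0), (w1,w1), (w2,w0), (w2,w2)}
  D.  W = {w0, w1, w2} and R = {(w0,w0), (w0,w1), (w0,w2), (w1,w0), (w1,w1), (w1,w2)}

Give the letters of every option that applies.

The schema Dia Dia p -> Dia p is the dual of axiom 4; it is valid on a frame iff R is transitive.
(A) R is not transitive (w1 R w2 and w2 R w1 but not w1 R w1), so the schema fails here.
(B) R is not transitive (w0 R w1 and w1 R w0 but not w0 R w0), so the schema fails here.
(C) R is not transitive (w1 R w0 and w0 R w2 but not w1 R w2), so the schema fails here.
(D) R is transitive (R is closed under composition), so the schema is valid here.

A, B, C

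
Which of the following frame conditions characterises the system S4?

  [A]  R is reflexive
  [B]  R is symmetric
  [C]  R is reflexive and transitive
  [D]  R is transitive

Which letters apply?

C

(A) this class determines T (= KT), not S4.
(B) this class determines KB, not S4.
(C) S4 is sound and complete for exactly this class.
(D) this class determines K4, not S4.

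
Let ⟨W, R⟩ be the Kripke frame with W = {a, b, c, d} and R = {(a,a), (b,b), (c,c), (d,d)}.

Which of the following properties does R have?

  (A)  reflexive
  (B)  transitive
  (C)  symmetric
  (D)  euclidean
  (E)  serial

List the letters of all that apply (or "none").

(A) reflexive: each world relates to itself.
(B) transitive: R is closed under composition.
(C) symmetric: every R-edge is matched by its reverse.
(D) euclidean: any two R-successors of the same world are R-related.
(E) serial: every world has an R-successor.

A, B, C, D, E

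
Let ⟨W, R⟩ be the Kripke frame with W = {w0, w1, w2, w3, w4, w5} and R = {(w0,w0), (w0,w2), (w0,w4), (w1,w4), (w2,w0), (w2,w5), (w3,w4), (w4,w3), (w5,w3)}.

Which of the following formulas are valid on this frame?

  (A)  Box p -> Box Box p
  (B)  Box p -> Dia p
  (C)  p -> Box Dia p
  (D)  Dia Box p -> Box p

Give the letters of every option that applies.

R is not symmetric: w0 R w4 but not w4 R w0.
R is not transitive: w0 R w2 and w2 R w5 but not w0 R w5.
R is not euclidean: w0 R w2 and w0 R w4 but not w2 R w4.
R is serial: every world has an R-successor.
(A) axiom 4: valid iff R is transitive. R is not transitive — not valid.
(B) Box p -> Dia p (axiom D) characterises the serial frames. R is serial — valid.
(C) p -> Box Dia p (axiom B) characterises the symmetric frames. R is not symmetric — not valid.
(D) the dual of axiom 5: valid iff R is euclidean. R is not euclidean — not valid.

B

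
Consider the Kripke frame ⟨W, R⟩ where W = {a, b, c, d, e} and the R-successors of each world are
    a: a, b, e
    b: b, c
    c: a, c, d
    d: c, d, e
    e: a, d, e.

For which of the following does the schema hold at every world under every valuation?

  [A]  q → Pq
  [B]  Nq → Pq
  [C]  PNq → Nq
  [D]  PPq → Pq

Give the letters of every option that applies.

R is reflexive: each world relates to itself.
R is not transitive: a R b and b R c but not a R c.
R is not euclidean: a R b and a R a but not b R a.
R is serial: every world has an R-successor.
(A) the dual of axiom T: valid iff R is reflexive. R is reflexive — valid.
(B) Nq → Pq is axiom D, which corresponds to seriality. R is serial — valid.
(C) PNq → Nq (the dual of axiom 5) characterises the euclidean frames. R is not euclidean — not valid.
(D) the dual of axiom 4: valid iff R is transitive. R is not transitive — not valid.

A, B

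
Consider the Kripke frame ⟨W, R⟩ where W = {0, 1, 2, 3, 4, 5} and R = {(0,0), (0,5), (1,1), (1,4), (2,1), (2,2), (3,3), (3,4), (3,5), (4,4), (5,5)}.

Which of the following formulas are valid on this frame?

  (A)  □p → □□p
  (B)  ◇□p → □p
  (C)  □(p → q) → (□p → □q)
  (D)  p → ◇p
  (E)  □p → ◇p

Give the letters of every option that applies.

R is reflexive: each world relates to itself.
R is not transitive: 2 R 1 and 1 R 4 but not 2 R 4.
R is not euclidean: 0 R 5 and 0 R 0 but not 5 R 0.
R is serial: every world has an R-successor.
(A) □p → □□p (axiom 4) characterises the transitive frames. R is not transitive — not valid.
(B) ◇□p → □p is the dual of axiom 5; it is valid on a frame exactly when R is euclidean. R is not euclidean, so not valid.
(C) □(p → q) → (□p → □q) is the K axiom; it holds on all frames — valid.
(D) the dual of axiom T: valid iff R is reflexive. R is reflexive — valid.
(E) axiom D: valid iff R is serial. R is serial — valid.

C, D, E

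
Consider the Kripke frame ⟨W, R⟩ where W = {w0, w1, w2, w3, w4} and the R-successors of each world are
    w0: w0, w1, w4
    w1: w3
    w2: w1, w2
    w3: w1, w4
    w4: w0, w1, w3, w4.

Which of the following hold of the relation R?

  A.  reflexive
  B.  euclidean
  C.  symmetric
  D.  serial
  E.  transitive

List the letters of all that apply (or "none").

D

(A) not reflexive: not w1 R w1.
(B) not euclidean: w0 R w1 and w0 R w0 but not w1 R w0.
(C) not symmetric: w0 R w1 but not w1 R w0.
(D) serial: every world has an R-successor.
(E) not transitive: w0 R w1 and w1 R w3 but not w0 R w3.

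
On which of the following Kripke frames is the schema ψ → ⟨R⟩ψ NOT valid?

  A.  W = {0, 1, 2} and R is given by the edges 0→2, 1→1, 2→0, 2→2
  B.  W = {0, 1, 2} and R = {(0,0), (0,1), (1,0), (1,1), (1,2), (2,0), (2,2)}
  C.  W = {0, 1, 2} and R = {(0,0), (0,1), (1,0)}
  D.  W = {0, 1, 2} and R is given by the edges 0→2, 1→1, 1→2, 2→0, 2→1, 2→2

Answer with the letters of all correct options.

The schema ψ → ⟨R⟩ψ is the dual of axiom T; it is valid on a frame iff R is reflexive.
(A) R is not reflexive (not 0 R 0), so the schema fails here.
(B) R is reflexive (each world relates to itself), so the schema is valid here.
(C) R is not reflexive (not 1 R 1), so the schema fails here.
(D) R is not reflexive (not 0 R 0), so the schema fails here.

A, C, D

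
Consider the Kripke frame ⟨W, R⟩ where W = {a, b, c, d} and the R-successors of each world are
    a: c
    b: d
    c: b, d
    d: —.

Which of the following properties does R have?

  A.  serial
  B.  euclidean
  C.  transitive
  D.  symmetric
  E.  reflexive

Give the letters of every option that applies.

(A) not serial: d has no R-successor.
(B) not euclidean: c R d and c R b but not d R b.
(C) not transitive: a R c and c R b but not a R b.
(D) not symmetric: a R c but not c R a.
(E) not reflexive: not a R a.

none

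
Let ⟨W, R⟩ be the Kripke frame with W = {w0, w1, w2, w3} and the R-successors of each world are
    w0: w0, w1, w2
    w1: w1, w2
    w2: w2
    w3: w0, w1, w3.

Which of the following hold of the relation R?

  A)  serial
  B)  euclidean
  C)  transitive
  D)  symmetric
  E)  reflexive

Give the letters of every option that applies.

(A) serial: every world has an R-successor.
(B) not euclidean: w0 R w1 and w0 R w0 but not w1 R w0.
(C) not transitive: w3 R w0 and w0 R w2 but not w3 R w2.
(D) not symmetric: w0 R w1 but not w1 R w0.
(E) reflexive: each world relates to itself.

A, E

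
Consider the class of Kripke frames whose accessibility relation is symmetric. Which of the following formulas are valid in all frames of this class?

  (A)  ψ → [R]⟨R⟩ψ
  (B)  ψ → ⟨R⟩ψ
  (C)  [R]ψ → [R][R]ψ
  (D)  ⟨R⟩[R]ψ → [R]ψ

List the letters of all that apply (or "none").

A

(A) ψ → [R]⟨R⟩ψ (axiom B) characterises the symmetric frames. Every such R is symmetric — valid.
(B) the dual of axiom T: valid iff R is reflexive. Such an R need not be reflexive — not valid.
(C) [R]ψ → [R][R]ψ is axiom 4, which corresponds to transitivity. Such an R need not be transitive — not valid.
(D) ⟨R⟩[R]ψ → [R]ψ is the dual of axiom 5; it is valid on a frame exactly when R is euclidean. Such an R need not be euclidean, so not valid.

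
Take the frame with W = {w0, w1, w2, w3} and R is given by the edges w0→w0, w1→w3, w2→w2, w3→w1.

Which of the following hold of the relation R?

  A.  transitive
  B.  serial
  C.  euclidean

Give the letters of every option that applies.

(A) not transitive: w1 R w3 and w3 R w1 but not w1 R w1.
(B) serial: every world has an R-successor.
(C) not euclidean: w1 R w3 and w1 R w3 but not w3 R w3.

B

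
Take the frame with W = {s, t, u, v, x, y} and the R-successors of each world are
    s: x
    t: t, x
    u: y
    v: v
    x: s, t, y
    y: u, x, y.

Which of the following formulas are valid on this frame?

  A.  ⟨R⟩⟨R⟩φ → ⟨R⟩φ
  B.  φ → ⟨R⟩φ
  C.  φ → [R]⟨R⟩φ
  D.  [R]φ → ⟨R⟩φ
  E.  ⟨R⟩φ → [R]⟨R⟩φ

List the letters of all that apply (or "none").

R is not reflexive: not s R s.
R is symmetric: every R-edge is matched by its reverse.
R is not transitive: s R x and x R s but not s R s.
R is not euclidean: x R s and x R t but not s R t.
R is serial: every world has an R-successor.
(A) ⟨R⟩⟨R⟩φ → ⟨R⟩φ is the dual of axiom 4, which corresponds to transitivity. R is not transitive — not valid.
(B) φ → ⟨R⟩φ is the dual of axiom T, which corresponds to reflexivity. R is not reflexive — not valid.
(C) φ → [R]⟨R⟩φ is axiom B; it is valid on a frame exactly when R is symmetric. R is symmetric, so valid.
(D) [R]φ → ⟨R⟩φ is axiom D; it is valid on a frame exactly when R is serial. R is serial, so valid.
(E) ⟨R⟩φ → [R]⟨R⟩φ (axiom 5) characterises the euclidean frames. R is not euclidean — not valid.

C, D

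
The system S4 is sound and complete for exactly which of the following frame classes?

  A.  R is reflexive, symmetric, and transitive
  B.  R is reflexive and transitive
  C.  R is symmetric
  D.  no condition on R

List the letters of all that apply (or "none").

B

(A) this class determines S5, not S4.
(B) S4 is sound and complete for exactly this class.
(C) this class determines KB, not S4.
(D) this class determines K, not S4.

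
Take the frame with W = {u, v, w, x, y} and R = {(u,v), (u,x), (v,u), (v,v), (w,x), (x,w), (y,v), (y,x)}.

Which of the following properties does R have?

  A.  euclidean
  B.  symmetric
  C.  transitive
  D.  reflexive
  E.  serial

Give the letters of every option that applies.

(A) not euclidean: u R v and u R x but not v R x.
(B) not symmetric: u R x but not x R u.
(C) not transitive: u R v and v R u but not u R u.
(D) not reflexive: not u R u.
(E) serial: every world has an R-successor.

E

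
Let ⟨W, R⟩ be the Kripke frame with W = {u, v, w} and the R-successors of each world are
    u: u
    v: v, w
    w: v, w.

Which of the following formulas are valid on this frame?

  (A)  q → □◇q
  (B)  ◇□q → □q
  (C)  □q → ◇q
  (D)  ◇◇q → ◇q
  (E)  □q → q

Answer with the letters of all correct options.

A, B, C, D, E

R is reflexive: each world relates to itself.
R is symmetric: every R-edge is matched by its reverse.
R is transitive: R is closed under composition.
R is euclidean: any two R-successors of the same world are R-related.
R is serial: every world has an R-successor.
(A) axiom B: valid iff R is symmetric. R is symmetric — valid.
(B) ◇□q → □q is the dual of axiom 5, which corresponds to the euclidean property. R is euclidean — valid.
(C) □q → ◇q is axiom D; it is valid on a frame exactly when R is serial. R is serial, so valid.
(D) ◇◇q → ◇q is the dual of axiom 4, which corresponds to transitivity. R is transitive — valid.
(E) □q → q is axiom T, which corresponds to reflexivity. R is reflexive — valid.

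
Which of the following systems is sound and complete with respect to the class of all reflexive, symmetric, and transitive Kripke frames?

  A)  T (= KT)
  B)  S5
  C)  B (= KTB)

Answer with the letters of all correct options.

(A) T (= KT) is determined by the class of reflexive frames.
(B) S5 is determined by exactly this class.
(C) B (= KTB) is determined by the class of reflexive and symmetric frames.

B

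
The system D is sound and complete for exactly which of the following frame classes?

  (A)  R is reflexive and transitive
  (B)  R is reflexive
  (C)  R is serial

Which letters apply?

C

(A) this class determines S4, not D.
(B) this class determines T (= KT), not D.
(C) D is sound and complete for exactly this class.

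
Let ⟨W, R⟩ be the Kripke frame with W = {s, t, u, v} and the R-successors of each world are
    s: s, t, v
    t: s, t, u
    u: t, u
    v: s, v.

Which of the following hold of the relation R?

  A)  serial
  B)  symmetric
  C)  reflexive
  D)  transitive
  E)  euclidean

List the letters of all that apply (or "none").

A, B, C

(A) serial: every world has an R-successor.
(B) symmetric: every R-edge is matched by its reverse.
(C) reflexive: each world relates to itself.
(D) not transitive: s R t and t R u but not s R u.
(E) not euclidean: s R t and s R v but not t R v.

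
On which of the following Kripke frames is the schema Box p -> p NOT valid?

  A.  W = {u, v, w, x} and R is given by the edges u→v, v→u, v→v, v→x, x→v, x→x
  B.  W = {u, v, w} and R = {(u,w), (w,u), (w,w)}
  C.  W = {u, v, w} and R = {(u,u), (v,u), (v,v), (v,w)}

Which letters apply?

A, B, C

The schema Box p -> p is axiom T; it is valid on a frame iff R is reflexive.
(A) R is not reflexive (not u R u), so the schema fails here.
(B) R is not reflexive (not u R u), so the schema fails here.
(C) R is not reflexive (not w R w), so the schema fails here.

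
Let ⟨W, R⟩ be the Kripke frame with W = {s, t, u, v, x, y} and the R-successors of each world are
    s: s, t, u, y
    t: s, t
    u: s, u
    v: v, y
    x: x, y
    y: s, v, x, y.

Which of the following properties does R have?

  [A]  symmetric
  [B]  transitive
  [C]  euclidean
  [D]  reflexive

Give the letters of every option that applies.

(A) symmetric: every R-edge is matched by its reverse.
(B) not transitive: s R y and y R v but not s R v.
(C) not euclidean: s R t and s R u but not t R u.
(D) reflexive: each world relates to itself.

A, D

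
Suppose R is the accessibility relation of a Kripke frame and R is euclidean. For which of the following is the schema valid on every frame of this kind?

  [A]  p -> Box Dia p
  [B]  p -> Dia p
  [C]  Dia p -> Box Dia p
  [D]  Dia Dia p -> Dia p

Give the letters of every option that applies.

C

(A) p -> Box Dia p is axiom B, which corresponds to symmetry. Such an R need not be symmetric — not valid.
(B) p -> Dia p is the dual of axiom T; it is valid on a frame exactly when R is reflexive. Such an R need not be reflexive, so not valid.
(C) Dia p -> Box Dia p is axiom 5; it is valid on a frame exactly when R is euclidean. Every such R is euclidean, so valid.
(D) Dia Dia p -> Dia p is the dual of axiom 4; it is valid on a frame exactly when R is transitive. Such an R need not be transitive, so not valid.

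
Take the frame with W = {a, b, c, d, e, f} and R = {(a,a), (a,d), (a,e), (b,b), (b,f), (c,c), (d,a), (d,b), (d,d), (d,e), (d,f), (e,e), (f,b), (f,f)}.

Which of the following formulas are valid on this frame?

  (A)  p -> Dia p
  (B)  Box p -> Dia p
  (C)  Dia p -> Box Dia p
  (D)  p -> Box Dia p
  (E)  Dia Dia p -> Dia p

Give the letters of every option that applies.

A, B

R is reflexive: each world relates to itself.
R is not symmetric: a R e but not e R a.
R is not transitive: a R d and d R b but not a R b.
R is not euclidean: a R e and a R a but not e R a.
R is serial: every world has an R-successor.
(A) p -> Dia p is the dual of axiom T, which corresponds to reflexivity. R is reflexive — valid.
(B) Box p -> Dia p is axiom D; it is valid on a frame exactly when R is serial. R is serial, so valid.
(C) Dia p -> Box Dia p (axiom 5) characterises the euclidean frames. R is not euclidean — not valid.
(D) axiom B: valid iff R is symmetric. R is not symmetric — not valid.
(E) Dia Dia p -> Dia p is the dual of axiom 4, which corresponds to transitivity. R is not transitive — not valid.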